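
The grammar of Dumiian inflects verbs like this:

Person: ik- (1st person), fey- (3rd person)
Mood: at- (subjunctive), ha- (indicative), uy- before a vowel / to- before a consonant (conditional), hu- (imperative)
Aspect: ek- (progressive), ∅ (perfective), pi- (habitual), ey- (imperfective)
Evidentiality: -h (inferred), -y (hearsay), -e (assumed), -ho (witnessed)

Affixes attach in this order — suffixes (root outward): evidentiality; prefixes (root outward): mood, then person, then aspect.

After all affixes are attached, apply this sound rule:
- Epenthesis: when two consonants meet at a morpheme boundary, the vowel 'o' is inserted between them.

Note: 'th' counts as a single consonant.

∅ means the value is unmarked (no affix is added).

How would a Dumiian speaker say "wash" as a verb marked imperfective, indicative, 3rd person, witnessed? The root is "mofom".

eyofeyohamofomoho

Attach evidentiality witnessed -ho → mofomho.
Attach mood indicative ha- → hamofomho.
Attach person 3rd person fey- → feyhamofomho.
Attach aspect imperfective ey- → eyfeyhamofomho.
Apply epenthesis: eyfeyhamofomho → eyofeyohamofomoho.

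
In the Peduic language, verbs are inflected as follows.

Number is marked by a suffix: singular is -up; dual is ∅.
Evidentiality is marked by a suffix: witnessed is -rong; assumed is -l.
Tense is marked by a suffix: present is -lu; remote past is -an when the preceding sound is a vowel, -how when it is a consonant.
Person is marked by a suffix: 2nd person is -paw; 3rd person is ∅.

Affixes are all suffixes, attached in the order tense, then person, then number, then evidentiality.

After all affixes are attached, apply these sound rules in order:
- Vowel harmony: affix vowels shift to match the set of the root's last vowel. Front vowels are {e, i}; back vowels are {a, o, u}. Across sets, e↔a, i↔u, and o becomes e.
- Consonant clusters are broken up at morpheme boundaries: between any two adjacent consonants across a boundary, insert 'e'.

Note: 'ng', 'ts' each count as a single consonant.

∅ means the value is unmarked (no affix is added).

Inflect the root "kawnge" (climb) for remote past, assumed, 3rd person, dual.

kawngeenel

Attach tense remote past -an (after vowel 'e') → kawngean.
person = 3rd person: zero marking, form stays kawngean.
number = dual: zero marking, form stays kawngean.
Attach evidentiality assumed -l → kawngeanl.
Apply vowel harmony: kawngeanl → kawngeenl.
Apply epenthesis: kawngeenl → kawngeenel.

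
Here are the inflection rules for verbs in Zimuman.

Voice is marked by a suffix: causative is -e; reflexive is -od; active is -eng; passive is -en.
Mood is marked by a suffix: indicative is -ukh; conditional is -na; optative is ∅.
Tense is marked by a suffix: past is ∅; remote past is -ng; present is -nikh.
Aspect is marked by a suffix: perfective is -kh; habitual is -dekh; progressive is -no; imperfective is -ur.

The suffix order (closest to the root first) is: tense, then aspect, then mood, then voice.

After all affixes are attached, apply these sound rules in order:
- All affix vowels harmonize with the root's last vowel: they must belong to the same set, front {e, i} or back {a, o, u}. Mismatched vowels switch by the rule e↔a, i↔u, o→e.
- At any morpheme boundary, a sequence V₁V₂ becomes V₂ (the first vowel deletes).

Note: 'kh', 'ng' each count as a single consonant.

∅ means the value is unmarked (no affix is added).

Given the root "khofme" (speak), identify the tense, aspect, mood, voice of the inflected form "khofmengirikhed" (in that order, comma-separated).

remote past, imperfective, indicative, reflexive

Segment: khofme-ng-ur-ukh-od.
tense: -ng → remote past.
aspect: -ur → imperfective.
mood: -ukh → indicative.
voice: -od → reflexive.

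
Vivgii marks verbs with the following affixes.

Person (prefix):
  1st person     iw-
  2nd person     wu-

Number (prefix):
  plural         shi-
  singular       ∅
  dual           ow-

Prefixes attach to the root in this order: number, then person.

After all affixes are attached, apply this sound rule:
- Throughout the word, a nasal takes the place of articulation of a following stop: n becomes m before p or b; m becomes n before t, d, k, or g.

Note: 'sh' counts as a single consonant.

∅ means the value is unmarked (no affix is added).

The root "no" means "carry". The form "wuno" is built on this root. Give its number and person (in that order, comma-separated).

Segment: wu-no.
number: ∅ → singular.
person: wu- → 2nd person.

singular, 2nd person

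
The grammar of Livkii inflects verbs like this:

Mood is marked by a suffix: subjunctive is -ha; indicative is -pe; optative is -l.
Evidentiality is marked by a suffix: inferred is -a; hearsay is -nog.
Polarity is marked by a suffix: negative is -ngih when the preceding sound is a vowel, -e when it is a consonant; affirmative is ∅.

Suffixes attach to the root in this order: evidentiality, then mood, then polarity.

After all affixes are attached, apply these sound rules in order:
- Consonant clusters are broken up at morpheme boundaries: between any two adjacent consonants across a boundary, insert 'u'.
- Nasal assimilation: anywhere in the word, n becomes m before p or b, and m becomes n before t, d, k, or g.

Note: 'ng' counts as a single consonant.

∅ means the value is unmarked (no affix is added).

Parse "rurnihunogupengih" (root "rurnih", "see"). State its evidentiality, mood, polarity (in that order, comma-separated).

hearsay, indicative, negative

Segment: rurnih-nog-pe-ngih.
evidentiality: -nog → hearsay.
mood: -pe → indicative.
polarity: -ngih/e → negative.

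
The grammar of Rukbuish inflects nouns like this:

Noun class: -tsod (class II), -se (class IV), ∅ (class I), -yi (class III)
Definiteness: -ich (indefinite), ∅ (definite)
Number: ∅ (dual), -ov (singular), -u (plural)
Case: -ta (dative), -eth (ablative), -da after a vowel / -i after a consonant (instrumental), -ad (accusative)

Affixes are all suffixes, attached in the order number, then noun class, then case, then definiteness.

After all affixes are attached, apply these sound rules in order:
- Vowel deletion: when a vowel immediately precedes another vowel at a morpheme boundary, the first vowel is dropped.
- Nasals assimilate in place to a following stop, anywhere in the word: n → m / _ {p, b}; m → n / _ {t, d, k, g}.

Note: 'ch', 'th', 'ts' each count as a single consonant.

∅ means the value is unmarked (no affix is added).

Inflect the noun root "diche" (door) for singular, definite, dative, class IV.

Attach number singular -ov → dicheov.
Attach noun class class IV -se → dicheovse.
Attach case dative -ta → dicheovseta.
definiteness = definite: zero marking, form stays dicheovseta.
Apply vowel deletion: dicheovseta → dichovseta.
Nasal assimilation: no change.

dichovseta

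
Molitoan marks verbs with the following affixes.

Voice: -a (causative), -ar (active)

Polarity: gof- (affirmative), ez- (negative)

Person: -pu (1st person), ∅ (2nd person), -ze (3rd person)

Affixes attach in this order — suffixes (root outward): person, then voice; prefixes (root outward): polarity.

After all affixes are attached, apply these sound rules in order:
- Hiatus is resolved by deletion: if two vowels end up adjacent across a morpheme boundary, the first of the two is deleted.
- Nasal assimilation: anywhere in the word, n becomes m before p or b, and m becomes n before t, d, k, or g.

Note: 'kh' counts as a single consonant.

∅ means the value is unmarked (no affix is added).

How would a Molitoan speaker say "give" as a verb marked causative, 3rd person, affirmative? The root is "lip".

Attach person 3rd person -ze → lipze.
Attach polarity affirmative gof- → goflipze.
Attach voice causative -a → goflipzea.
Apply vowel deletion: goflipzea → goflipza.
Nasal assimilation: no change.

goflipza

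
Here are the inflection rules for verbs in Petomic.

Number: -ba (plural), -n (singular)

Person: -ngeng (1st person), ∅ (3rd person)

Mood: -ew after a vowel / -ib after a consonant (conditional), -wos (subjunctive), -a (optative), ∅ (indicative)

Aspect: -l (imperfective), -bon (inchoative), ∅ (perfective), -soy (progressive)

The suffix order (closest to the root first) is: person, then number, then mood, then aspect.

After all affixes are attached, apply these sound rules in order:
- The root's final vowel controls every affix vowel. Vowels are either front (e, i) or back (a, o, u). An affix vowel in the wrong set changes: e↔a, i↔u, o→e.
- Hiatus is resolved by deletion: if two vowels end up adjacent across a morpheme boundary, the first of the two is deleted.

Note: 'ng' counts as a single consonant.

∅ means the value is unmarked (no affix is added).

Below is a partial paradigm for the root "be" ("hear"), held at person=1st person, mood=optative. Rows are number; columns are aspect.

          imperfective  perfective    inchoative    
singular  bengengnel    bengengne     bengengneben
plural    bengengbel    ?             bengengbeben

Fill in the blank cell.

bengengbe

Attach person 1st person -ngeng → bengeng.
Attach number plural -ba → bengengba.
Attach mood optative -a → bengengbaa.
aspect = perfective: zero marking, form stays bengengbaa.
Apply vowel harmony: bengengbaa → bengengbee.
Apply vowel deletion: bengengbee → bengengbe.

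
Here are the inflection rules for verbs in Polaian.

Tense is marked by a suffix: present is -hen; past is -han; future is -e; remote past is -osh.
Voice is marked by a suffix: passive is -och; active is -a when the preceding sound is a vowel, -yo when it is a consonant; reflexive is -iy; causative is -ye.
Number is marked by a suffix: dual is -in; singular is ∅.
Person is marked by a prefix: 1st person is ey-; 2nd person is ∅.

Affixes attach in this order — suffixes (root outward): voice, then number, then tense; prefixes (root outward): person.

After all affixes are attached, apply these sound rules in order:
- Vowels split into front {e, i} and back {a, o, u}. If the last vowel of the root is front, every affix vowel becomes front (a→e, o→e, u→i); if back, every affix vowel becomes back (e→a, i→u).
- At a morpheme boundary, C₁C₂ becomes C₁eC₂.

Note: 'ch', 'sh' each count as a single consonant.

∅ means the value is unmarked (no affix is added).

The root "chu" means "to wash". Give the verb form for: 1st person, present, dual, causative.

ayechuyaunehan

Attach voice causative -ye → chuye.
Attach number dual -in → chuyein.
Attach person 1st person ey- → eychuyein.
Attach tense present -hen → eychuyeinhen.
Apply vowel harmony: eychuyeinhen → aychuyaunhan.
Apply epenthesis: aychuyaunhan → ayechuyaunehan.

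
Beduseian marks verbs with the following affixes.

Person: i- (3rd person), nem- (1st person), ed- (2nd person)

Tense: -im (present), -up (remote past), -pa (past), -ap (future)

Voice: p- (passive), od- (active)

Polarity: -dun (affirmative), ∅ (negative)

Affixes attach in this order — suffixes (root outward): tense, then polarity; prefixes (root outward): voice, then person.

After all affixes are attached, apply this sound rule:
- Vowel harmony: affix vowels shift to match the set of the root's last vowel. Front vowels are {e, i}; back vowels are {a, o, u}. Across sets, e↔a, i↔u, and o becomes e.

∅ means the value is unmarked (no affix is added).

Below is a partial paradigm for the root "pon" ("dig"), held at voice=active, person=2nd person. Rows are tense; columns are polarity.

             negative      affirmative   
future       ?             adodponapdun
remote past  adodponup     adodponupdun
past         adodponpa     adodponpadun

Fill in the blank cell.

Attach voice active od- → odpon.
Attach person 2nd person ed- → edodpon.
Attach tense future -ap → edodponap.
polarity = negative: zero marking, form stays edodponap.
Apply vowel harmony: edodponap → adodponap.

adodponap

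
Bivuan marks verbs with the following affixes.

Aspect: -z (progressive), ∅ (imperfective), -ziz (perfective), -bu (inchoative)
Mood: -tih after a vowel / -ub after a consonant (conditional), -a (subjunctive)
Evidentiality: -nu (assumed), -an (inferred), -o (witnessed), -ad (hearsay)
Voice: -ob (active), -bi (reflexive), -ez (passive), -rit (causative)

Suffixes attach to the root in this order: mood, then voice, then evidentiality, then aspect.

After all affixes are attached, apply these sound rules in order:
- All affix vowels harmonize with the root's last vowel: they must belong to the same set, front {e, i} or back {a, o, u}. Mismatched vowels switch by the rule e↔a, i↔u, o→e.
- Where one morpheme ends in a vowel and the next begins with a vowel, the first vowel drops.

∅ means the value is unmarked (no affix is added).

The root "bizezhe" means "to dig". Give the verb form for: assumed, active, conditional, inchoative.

bizezhetihebnibi

Attach mood conditional -tih (after vowel 'e') → bizezhetih.
Attach voice active -ob → bizezhetihob.
Attach evidentiality assumed -nu → bizezhetihobnu.
Attach aspect inchoative -bu → bizezhetihobnubu.
Apply vowel harmony: bizezhetihobnubu → bizezhetihebnibi.
Vowel deletion: no change.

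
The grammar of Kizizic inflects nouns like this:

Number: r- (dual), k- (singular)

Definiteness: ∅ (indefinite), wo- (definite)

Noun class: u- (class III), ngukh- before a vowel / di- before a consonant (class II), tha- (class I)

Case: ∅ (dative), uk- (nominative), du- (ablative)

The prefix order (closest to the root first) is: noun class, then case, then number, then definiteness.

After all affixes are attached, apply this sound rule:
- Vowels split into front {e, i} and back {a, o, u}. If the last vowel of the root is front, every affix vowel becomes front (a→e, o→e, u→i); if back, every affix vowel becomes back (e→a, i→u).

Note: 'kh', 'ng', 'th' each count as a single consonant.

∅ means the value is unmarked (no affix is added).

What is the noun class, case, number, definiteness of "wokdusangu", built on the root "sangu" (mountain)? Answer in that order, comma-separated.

Segment: wo-k-di-sangu.
noun class: ngukh/di- → class II.
case: ∅ → dative.
number: k- → singular.
definiteness: wo- → definite.

class II, dative, singular, definite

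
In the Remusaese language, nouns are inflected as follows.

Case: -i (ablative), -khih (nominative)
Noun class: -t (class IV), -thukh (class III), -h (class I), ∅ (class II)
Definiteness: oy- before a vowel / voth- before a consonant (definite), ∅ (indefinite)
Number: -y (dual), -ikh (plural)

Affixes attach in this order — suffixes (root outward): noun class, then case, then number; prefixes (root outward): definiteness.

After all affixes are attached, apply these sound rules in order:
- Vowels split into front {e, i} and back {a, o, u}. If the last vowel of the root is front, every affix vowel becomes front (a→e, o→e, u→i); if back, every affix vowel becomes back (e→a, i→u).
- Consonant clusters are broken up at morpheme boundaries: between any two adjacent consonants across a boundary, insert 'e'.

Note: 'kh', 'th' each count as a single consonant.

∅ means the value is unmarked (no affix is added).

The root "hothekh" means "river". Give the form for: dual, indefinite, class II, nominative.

hothekhekhihey

noun class = class II: zero marking, form stays hothekh.
Attach case nominative -khih → hothekhkhih.
definiteness = indefinite: zero marking, form stays hothekhkhih.
Attach number dual -y → hothekhkhihy.
Vowel harmony: no change.
Apply epenthesis: hothekhkhihy → hothekhekhihey.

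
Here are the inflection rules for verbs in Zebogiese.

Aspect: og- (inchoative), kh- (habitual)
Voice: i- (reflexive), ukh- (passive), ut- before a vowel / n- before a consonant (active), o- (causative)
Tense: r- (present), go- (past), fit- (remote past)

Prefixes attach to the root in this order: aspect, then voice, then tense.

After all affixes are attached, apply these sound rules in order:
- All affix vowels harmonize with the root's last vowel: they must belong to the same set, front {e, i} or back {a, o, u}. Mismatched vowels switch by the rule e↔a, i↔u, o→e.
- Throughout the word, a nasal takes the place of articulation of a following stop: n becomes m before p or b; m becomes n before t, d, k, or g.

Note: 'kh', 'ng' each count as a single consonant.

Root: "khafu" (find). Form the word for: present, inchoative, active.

Attach aspect inchoative og- → ogkhafu.
Attach voice active ut- (before vowel 'o') → utogkhafu.
Attach tense present r- → rutogkhafu.
Vowel harmony: no change.
Nasal assimilation: no change.

rutogkhafu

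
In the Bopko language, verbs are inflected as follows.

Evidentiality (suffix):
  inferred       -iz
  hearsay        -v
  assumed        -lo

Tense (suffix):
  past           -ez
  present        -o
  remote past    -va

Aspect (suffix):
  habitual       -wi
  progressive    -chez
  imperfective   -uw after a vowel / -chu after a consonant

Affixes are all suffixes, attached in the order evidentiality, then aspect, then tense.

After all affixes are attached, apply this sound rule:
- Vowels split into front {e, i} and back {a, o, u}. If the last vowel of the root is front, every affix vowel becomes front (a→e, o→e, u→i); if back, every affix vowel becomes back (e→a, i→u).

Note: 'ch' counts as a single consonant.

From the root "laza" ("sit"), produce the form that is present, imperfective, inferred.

Attach evidentiality inferred -iz → lazaiz.
Attach aspect imperfective -chu (after consonant 'z') → lazaizchu.
Attach tense present -o → lazaizchuo.
Apply vowel harmony: lazaizchuo → lazauzchuo.

lazauzchuo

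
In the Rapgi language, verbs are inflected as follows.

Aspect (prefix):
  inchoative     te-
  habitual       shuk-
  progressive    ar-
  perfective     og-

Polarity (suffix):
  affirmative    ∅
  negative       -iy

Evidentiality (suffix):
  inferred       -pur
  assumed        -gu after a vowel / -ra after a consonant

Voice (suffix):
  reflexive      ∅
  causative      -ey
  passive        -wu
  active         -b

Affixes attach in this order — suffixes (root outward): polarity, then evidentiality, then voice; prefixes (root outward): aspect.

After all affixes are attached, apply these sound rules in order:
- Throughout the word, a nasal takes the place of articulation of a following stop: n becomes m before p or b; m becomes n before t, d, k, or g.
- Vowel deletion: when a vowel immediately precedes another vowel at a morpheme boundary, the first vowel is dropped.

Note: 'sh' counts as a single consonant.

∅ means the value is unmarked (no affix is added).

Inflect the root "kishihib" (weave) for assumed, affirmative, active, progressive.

polarity = affirmative: zero marking, form stays kishihib.
Attach evidentiality assumed -ra (after consonant 'b') → kishihibra.
Attach aspect progressive ar- → arkishihibra.
Attach voice active -b → arkishihibrab.
Nasal assimilation: no change.
Vowel deletion: no change.

arkishihibrab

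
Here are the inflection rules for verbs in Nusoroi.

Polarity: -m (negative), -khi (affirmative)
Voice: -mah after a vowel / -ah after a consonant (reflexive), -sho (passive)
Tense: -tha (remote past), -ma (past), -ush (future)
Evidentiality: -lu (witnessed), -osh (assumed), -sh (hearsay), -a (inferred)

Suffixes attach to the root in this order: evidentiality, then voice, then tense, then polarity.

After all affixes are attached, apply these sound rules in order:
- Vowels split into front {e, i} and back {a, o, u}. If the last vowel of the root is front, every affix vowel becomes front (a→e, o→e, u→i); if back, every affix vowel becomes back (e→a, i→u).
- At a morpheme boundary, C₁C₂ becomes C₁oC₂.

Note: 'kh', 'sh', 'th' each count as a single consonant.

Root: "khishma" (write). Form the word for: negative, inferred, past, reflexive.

khishmaamahomam

Attach evidentiality inferred -a → khishmaa.
Attach voice reflexive -mah (after vowel 'a') → khishmaamah.
Attach tense past -ma → khishmaamahma.
Attach polarity negative -m → khishmaamahmam.
Vowel harmony: no change.
Apply epenthesis: khishmaamahmam → khishmaamahomam.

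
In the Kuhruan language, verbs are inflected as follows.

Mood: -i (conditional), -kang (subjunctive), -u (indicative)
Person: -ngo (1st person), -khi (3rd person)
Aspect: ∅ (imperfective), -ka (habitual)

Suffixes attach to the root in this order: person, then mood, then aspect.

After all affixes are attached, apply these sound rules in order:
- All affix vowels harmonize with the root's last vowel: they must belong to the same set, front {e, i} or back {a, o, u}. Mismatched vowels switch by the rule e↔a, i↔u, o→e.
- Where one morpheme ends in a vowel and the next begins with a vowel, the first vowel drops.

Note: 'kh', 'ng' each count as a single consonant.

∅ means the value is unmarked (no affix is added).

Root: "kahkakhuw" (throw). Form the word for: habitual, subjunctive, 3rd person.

Attach person 3rd person -khi → kahkakhuwkhi.
Attach mood subjunctive -kang → kahkakhuwkhikang.
Attach aspect habitual -ka → kahkakhuwkhikangka.
Apply vowel harmony: kahkakhuwkhikangka → kahkakhuwkhukangka.
Vowel deletion: no change.

kahkakhuwkhukangka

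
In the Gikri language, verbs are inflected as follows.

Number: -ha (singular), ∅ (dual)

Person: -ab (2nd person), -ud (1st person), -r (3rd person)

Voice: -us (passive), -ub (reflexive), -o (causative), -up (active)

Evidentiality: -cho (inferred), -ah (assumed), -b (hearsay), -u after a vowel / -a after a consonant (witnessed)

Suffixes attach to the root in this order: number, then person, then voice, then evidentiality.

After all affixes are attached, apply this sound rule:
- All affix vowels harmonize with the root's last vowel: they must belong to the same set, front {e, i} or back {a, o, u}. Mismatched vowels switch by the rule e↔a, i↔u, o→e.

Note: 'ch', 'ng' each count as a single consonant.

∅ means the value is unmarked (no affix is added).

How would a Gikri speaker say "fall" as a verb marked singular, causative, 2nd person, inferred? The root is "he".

heheebeche

Attach number singular -ha → heha.
Attach person 2nd person -ab → hehaab.
Attach voice causative -o → hehaabo.
Attach evidentiality inferred -cho → hehaabocho.
Apply vowel harmony: hehaabocho → heheebeche.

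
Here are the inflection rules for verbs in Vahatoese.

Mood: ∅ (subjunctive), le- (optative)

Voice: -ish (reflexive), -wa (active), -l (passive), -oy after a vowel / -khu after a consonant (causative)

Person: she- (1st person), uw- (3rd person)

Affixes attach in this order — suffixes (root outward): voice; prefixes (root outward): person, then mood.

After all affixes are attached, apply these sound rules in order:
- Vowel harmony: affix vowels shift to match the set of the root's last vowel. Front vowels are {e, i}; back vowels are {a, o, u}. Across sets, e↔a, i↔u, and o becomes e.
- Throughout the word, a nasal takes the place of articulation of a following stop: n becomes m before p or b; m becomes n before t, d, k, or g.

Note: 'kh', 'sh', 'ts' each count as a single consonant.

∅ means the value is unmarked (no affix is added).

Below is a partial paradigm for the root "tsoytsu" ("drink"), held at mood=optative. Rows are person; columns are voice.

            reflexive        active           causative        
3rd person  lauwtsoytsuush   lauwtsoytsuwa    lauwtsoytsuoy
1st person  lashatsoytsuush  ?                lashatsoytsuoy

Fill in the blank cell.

lashatsoytsuwa

Attach voice active -wa → tsoytsuwa.
Attach person 1st person she- → shetsoytsuwa.
Attach mood optative le- → leshetsoytsuwa.
Apply vowel harmony: leshetsoytsuwa → lashatsoytsuwa.
Nasal assimilation: no change.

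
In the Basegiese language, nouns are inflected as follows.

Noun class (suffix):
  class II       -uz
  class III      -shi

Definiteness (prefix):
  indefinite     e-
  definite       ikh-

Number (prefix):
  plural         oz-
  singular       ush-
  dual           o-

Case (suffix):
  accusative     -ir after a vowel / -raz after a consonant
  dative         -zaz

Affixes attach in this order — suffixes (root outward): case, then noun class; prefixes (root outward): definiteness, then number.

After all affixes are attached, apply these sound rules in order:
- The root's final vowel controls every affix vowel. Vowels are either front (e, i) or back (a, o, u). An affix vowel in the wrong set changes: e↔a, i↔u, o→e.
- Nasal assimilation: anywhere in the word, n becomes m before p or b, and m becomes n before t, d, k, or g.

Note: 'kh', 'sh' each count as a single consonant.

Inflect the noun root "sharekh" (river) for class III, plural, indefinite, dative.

ezesharekhzezshi

Attach definiteness indefinite e- → esharekh.
Attach number plural oz- → ozesharekh.
Attach case dative -zaz → ozesharekhzaz.
Attach noun class class III -shi → ozesharekhzazshi.
Apply vowel harmony: ozesharekhzazshi → ezesharekhzezshi.
Nasal assimilation: no change.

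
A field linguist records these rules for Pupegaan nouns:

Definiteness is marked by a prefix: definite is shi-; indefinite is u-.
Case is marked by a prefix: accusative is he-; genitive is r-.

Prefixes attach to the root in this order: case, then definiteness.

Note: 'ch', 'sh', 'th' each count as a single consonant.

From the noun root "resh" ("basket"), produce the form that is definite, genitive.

shirresh

Attach case genitive r- → rresh.
Attach definiteness definite shi- → shirresh.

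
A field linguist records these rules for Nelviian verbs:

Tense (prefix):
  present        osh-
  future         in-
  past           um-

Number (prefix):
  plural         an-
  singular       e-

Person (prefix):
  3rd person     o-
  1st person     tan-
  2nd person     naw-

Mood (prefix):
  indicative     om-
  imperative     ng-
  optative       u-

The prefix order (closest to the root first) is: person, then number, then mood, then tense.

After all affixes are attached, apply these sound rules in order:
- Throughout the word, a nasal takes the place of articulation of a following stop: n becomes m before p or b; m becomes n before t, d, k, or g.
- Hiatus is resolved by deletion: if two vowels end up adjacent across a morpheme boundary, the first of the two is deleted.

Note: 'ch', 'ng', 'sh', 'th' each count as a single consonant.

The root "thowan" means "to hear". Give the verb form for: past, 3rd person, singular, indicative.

Attach person 3rd person o- → othowan.
Attach number singular e- → eothowan.
Attach mood indicative om- → omeothowan.
Attach tense past um- → umomeothowan.
Nasal assimilation: no change.
Apply vowel deletion: umomeothowan → umomothowan.

umomothowan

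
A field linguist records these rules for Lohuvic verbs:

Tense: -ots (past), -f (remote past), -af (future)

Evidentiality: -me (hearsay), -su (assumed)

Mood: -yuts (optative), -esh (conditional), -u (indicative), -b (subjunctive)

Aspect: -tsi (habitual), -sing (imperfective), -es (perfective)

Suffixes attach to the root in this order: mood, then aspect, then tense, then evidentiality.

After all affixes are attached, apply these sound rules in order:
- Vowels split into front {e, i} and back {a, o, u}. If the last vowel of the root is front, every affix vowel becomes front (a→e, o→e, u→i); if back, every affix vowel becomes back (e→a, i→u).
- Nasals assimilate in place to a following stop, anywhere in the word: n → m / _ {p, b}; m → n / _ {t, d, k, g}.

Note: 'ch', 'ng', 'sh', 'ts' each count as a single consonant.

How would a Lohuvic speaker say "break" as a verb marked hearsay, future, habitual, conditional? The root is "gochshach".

Attach mood conditional -esh → gochshachesh.
Attach aspect habitual -tsi → gochshacheshtsi.
Attach tense future -af → gochshacheshtsiaf.
Attach evidentiality hearsay -me → gochshacheshtsiafme.
Apply vowel harmony: gochshacheshtsiafme → gochshachashtsuafma.
Nasal assimilation: no change.

gochshachashtsuafma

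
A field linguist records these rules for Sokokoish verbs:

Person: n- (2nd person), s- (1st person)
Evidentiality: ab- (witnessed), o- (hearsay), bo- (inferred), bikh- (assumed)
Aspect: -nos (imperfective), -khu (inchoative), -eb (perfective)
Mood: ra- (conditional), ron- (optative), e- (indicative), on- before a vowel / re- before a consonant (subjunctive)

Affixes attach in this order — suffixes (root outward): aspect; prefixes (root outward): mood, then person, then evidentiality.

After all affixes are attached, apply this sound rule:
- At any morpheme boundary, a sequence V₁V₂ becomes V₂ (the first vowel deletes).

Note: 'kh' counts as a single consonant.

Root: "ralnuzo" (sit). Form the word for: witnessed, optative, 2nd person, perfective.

abnronralnuzeb

Attach mood optative ron- → ronralnuzo.
Attach person 2nd person n- → nronralnuzo.
Attach aspect perfective -eb → nronralnuzoeb.
Attach evidentiality witnessed ab- → abnronralnuzoeb.
Apply vowel deletion: abnronralnuzoeb → abnronralnuzeb.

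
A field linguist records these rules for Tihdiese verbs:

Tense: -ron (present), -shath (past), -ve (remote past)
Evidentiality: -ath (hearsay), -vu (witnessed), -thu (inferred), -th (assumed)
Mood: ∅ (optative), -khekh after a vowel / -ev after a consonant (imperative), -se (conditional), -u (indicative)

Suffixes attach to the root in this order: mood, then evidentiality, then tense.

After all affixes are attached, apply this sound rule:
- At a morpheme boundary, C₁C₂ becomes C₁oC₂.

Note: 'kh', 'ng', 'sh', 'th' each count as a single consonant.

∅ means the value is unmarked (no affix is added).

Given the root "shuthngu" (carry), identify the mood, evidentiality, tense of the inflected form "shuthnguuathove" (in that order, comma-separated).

Segment: shuthngu-u-ath-ve.
mood: -u → indicative.
evidentiality: -ath → hearsay.
tense: -ve → remote past.

indicative, hearsay, remote past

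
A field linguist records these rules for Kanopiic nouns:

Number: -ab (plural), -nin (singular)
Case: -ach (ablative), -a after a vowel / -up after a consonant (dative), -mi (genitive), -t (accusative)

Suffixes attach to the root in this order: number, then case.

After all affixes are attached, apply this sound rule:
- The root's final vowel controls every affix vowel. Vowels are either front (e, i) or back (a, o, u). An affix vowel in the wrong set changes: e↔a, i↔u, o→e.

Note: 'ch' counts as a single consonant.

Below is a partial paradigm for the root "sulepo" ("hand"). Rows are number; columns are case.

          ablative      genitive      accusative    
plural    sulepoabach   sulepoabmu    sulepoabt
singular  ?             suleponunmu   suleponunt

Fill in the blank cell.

suleponunach

Attach number singular -nin → suleponin.
Attach case ablative -ach → suleponinach.
Apply vowel harmony: suleponinach → suleponunach.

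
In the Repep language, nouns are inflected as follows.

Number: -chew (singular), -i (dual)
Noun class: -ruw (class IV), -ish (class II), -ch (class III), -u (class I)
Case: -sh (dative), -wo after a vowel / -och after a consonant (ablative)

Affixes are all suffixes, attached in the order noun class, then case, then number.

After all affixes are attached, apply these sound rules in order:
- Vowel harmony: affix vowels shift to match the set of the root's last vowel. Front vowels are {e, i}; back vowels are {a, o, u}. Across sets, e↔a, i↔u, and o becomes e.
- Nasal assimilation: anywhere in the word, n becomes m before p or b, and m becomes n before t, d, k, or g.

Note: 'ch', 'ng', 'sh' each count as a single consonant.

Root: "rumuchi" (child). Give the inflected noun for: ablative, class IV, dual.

Attach noun class class IV -ruw → rumuchiruw.
Attach case ablative -och (after consonant 'w') → rumuchiruwoch.
Attach number dual -i → rumuchiruwochi.
Apply vowel harmony: rumuchiruwochi → rumuchiriwechi.
Nasal assimilation: no change.

rumuchiriwechi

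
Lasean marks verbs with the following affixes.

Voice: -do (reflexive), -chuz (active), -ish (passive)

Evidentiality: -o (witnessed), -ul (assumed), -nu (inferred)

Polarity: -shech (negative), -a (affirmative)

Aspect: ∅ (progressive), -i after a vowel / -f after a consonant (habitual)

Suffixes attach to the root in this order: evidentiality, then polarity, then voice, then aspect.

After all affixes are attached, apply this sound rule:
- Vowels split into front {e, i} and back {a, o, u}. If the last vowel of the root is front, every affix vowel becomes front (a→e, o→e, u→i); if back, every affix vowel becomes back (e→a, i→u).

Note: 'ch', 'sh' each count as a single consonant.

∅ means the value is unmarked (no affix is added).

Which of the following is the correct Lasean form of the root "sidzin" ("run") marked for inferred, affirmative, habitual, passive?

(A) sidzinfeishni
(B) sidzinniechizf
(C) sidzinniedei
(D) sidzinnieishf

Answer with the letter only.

D

Attach evidentiality inferred -nu → sidzinnu.
Attach polarity affirmative -a → sidzinnua.
Attach voice passive -ish → sidzinnuaish.
Attach aspect habitual -f (after consonant 'sh') → sidzinnuaishf.
Apply vowel harmony: sidzinnuaishf → sidzinnieishf.
So the correct form is sidzinnieishf, option (D).
(A) sidzinfeishni is wrong: it has the affixes in the wrong order.
(C) sidzinniedei is wrong: it uses reflexive instead of passive for voice.
(B) sidzinniechizf is wrong: it uses active instead of passive for voice.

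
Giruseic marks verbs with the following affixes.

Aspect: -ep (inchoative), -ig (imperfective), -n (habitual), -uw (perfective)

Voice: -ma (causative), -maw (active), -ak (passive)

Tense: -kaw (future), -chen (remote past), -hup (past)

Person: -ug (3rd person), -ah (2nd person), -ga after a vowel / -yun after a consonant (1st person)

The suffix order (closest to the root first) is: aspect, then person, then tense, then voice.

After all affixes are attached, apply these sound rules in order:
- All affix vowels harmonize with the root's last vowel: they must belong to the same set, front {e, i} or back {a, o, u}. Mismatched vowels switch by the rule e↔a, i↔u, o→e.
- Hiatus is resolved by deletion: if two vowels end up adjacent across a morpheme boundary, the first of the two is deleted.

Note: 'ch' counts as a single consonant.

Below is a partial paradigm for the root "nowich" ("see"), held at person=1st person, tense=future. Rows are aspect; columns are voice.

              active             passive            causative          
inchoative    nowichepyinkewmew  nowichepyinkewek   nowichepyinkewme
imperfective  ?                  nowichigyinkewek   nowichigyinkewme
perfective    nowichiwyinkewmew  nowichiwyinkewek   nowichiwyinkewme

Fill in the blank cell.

nowichigyinkewmew

Attach aspect imperfective -ig → nowichig.
Attach person 1st person -yun (after consonant 'g') → nowichigyun.
Attach tense future -kaw → nowichigyunkaw.
Attach voice active -maw → nowichigyunkawmaw.
Apply vowel harmony: nowichigyunkawmaw → nowichigyinkewmew.
Vowel deletion: no change.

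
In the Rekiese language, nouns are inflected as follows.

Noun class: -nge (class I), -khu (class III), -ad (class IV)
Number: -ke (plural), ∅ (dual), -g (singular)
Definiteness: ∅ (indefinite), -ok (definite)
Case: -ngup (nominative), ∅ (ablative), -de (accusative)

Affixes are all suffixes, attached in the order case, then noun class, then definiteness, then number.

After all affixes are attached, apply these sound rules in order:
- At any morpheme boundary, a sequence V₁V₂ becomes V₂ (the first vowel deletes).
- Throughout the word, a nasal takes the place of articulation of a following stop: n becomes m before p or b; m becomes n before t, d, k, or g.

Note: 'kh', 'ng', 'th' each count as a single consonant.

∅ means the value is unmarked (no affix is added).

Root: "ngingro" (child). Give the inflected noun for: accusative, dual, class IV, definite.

Attach case accusative -de → ngingrode.
Attach noun class class IV -ad → ngingrodead.
Attach definiteness definite -ok → ngingrodeadok.
number = dual: zero marking, form stays ngingrodeadok.
Apply vowel deletion: ngingrodeadok → ngingrodadok.
Nasal assimilation: no change.

ngingrodadok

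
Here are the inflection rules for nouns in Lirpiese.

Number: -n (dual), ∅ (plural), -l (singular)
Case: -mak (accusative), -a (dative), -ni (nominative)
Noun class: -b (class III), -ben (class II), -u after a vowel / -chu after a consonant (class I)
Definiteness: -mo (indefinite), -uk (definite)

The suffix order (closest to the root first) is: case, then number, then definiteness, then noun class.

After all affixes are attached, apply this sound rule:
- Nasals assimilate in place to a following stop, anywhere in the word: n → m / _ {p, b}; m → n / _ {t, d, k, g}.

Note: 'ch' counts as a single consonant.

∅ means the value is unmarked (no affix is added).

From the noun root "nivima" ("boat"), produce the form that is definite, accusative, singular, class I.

nivimamaklukchu

Attach case accusative -mak → nivimamak.
Attach number singular -l → nivimamakl.
Attach definiteness definite -uk → nivimamakluk.
Attach noun class class I -chu (after consonant 'k') → nivimamaklukchu.
Nasal assimilation: no change.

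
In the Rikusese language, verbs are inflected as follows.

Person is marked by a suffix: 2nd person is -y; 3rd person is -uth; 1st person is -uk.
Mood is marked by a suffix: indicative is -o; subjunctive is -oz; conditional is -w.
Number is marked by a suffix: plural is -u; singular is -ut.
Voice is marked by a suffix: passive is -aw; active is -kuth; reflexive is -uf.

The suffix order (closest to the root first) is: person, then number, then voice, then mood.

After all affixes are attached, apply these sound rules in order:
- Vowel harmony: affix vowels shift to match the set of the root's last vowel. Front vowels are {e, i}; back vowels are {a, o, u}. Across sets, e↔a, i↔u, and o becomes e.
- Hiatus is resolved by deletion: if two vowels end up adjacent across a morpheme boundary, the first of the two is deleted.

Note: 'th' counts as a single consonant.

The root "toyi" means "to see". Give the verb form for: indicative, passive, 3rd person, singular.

Attach person 3rd person -uth → toyiuth.
Attach number singular -ut → toyiuthut.
Attach voice passive -aw → toyiuthutaw.
Attach mood indicative -o → toyiuthutawo.
Apply vowel harmony: toyiuthutawo → toyiithitewe.
Apply vowel deletion: toyiithitewe → toyithitewe.

toyithitewe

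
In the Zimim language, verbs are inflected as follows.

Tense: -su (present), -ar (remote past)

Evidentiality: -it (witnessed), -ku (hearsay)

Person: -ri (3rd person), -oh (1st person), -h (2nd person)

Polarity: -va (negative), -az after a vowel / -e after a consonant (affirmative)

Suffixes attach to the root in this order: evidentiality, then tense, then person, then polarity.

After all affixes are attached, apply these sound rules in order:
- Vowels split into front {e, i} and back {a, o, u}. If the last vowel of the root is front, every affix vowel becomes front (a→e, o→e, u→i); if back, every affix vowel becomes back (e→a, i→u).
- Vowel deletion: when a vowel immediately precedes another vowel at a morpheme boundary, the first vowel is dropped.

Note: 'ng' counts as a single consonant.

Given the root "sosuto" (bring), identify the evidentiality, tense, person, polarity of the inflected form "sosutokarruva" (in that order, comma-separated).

hearsay, remote past, 3rd person, negative

Segment: sosuto-ku-ar-ri-va.
evidentiality: -ku → hearsay.
tense: -ar → remote past.
person: -ri → 3rd person.
polarity: -va → negative.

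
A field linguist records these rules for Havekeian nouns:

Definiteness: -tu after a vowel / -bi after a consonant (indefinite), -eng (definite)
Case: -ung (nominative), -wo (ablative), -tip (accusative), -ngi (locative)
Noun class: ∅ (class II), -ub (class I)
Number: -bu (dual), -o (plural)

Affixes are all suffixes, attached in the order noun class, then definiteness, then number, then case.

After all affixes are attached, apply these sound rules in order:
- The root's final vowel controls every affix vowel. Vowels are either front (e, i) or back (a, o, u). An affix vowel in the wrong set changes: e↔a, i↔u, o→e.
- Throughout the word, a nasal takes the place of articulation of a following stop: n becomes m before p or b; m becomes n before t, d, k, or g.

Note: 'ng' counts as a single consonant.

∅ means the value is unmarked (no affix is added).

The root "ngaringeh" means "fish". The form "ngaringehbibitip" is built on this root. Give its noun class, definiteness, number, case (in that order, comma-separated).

class II, indefinite, dual, accusative

Segment: ngaringeh-bi-bu-tip.
noun class: ∅ → class II.
definiteness: -tu/bi → indefinite.
number: -bu → dual.
case: -tip → accusative.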